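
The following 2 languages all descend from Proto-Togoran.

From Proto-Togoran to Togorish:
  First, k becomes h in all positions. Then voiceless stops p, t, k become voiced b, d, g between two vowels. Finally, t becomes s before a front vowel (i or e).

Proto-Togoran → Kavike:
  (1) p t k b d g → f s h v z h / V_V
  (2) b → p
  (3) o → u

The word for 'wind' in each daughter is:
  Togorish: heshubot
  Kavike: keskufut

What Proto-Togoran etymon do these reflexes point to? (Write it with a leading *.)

*keskupot

Position 1: Togorish has h, Kavike has k. Kavike preserves k here (none of its changes turn any other segment into k), so the proto-segment is *k.
Position 6: Togorish has b, Kavike has f. Taking the neighbouring segments as reconstructed: Togorish b could go back to *p or *b; Kavike f could go back to *p or *f — the one source consistent with every daughter is *p.
Position 4: Togorish has h, Kavike has k. Kavike preserves k here (none of its changes turn any other segment into k), so the proto-segment is *k.
Continuing position by position gives *keskupot; check it forward:
Togorish: *keskupot > heshupot > heshubot  (by unconditioned shift, intervocalic voicing)
Kavike: *keskupot > keskufot > keskufut  (by intervocalic lenition, vowel merger)
*keskupot is the unique common source.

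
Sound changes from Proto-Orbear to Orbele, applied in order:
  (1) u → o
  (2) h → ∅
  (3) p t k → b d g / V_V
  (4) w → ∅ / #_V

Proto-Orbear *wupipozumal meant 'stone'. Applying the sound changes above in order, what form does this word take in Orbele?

obibozomal

Orbele: start from *wupipozumal.
  rule 1 (vowel merger): wupipozumal → wopipozomal
  rule 2: no change — wopipozomal
  rule 3 (intervocalic voicing): wopipozomal → wobibozomal
  rule 4 (glide loss): wobibozomal → obibozomal
  ⇒ Orbele obibozomal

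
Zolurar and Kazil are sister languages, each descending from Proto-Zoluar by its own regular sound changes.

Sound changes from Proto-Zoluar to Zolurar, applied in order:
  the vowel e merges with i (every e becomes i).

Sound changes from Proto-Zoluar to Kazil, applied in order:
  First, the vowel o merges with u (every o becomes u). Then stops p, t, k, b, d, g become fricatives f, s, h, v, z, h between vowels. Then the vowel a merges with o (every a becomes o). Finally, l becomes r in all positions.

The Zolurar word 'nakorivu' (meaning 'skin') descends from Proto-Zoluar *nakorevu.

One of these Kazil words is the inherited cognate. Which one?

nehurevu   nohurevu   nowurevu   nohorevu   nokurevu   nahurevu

nohurevu

Kazil: *nakorevu > nakurevu > nahurevu > nohurevu  (by vowel merger, intervocalic lenition, vowel merger)
Only 'nohurevu' matches the regular Kazil development of *nakorevu.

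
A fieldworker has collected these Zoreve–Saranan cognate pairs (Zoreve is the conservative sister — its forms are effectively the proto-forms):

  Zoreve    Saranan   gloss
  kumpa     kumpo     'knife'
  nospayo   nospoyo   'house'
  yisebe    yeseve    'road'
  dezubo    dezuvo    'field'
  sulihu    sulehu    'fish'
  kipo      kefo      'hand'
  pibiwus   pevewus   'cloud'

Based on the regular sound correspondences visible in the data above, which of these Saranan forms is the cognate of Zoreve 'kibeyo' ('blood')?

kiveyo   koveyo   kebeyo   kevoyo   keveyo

keveyo

pibiwus ~ pevewus — Zoreve i corresponds to Saranan e after a consonant, before a labial obstruent.
yisebe ~ yeseve — Zoreve b corresponds to Saranan v between vowels (before a front vowel).
Applying these to Zoreve 'kibeyo':
  kibeyo → kebeyo   (i→e after a consonant, before a labial obstruent)
  kebeyo → keveyo   (b→v between vowels (before a front vowel))
So the Saranan cognate is 'keveyo'.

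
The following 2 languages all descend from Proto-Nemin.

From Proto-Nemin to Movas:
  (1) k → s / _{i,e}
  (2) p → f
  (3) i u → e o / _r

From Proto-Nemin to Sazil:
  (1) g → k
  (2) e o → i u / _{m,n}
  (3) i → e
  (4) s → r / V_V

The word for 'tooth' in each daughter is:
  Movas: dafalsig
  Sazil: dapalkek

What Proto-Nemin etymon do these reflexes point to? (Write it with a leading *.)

Position 7: Movas has i, Sazil has e. Movas preserves i here (none of its changes turn any other segment into i), so the proto-segment is *i.
Position 8: Movas has g, Sazil has k. Movas preserves g here (none of its changes turn any other segment into g), so the proto-segment is *g.
Position 3: Movas has f, Sazil has p. Sazil preserves p here (none of its changes turn any other segment into p), so the proto-segment is *p.
This points to *dapalkig. Verify forward in each daughter:
Movas: *dapalkig
  dapalkig → dapalsig   [palatalisation]
  dapalsig → dafalsig   [unconditioned shift]
  dafalsig (rule 3 does not apply)
  giving Movas dafalsig.
Sazil: *dapalkig
  dapalkig → dapalkik   [unconditioned shift]
  dapalkik (rule 2 does not apply)
  dapalkik → dapalkek   [vowel merger]
  dapalkek (rule 4 does not apply)
  giving Sazil dapalkek.
*dapalkig is the unique common source.

*dapalkig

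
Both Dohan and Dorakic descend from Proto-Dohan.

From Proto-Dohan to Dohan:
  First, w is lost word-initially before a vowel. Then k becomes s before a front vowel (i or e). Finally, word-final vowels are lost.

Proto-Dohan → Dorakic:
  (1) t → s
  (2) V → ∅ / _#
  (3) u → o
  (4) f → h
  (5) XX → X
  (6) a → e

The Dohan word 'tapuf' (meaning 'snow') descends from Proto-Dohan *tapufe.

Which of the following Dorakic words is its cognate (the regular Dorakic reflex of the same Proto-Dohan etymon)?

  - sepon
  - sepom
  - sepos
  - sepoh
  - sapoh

Dorakic: *tapufe
  tapufe → sapufe   [unconditioned shift]
  sapufe → sapuf   [apocope]
  sapuf → sapof   [vowel merger]
  sapof → sapoh   [unconditioned shift]
  sapoh (rule 5 does not apply)
  sapoh → sepoh   [vowel merger]
  giving Dorakic sepoh.
Among the options, 'sepoh' alone shows every Dorakic change applied in order.

sepoh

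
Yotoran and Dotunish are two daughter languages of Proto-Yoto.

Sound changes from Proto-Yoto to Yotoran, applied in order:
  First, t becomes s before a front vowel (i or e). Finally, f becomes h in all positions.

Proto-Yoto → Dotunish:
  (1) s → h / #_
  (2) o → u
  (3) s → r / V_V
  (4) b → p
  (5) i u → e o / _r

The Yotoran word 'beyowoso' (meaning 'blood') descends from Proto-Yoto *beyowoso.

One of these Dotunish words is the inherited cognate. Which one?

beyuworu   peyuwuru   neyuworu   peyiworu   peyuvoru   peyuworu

peyuworu

Dotunish: *beyowoso > beyuwusu > beyuwuru > peyuwuru > peyuworu  (by vowel merger, rhotacism, unconditioned shift, pre-rhotic lowering)
The other candidates each miss or misapply at least one Dotunish change.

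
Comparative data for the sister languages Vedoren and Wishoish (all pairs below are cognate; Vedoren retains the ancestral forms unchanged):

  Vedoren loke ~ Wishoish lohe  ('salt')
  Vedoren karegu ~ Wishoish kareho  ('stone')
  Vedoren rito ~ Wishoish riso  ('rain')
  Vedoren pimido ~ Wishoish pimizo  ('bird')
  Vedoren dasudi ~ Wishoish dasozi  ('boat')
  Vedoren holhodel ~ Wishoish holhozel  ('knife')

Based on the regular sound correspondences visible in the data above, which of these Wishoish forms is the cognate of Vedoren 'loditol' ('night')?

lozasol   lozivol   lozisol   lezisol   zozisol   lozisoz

lozisol

dasudi ~ dasozi — Vedoren d corresponds to Wishoish z between vowels (before a front vowel).
rito ~ riso — Vedoren t corresponds to Wishoish s between vowels (before a back vowel).
Applying these to Vedoren 'loditol':
  loditol → lozitol   (d→z between vowels (before a front vowel))
  lozitol → lozisol   (t→s between vowels (before a back vowel))
So the Wishoish cognate is 'lozisol'.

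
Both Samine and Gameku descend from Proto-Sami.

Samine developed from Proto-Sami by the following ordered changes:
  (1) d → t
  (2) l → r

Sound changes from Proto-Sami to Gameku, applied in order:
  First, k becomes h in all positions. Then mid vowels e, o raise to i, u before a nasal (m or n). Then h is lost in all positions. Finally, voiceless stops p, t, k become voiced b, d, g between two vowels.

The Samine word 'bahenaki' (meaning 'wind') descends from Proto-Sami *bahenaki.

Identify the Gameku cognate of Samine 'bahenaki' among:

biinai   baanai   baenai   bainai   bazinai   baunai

Gameku: *bahenaki > bahenahi > bahinahi > bainai  (by unconditioned shift, pre-nasal raising, h-loss)
Among the options, 'bainai' alone shows every Gameku change applied in order.

bainai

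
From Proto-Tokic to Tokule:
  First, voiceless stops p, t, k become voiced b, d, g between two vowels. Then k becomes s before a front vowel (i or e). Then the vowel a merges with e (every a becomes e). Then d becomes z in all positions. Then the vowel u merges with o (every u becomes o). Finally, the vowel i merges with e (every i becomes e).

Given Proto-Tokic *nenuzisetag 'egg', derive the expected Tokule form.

Tokule: start from *nenuzisetag.
  rule 1 (intervocalic voicing): nenuzisetag → nenuzisedag
  rule 2: no change — nenuzisedag
  rule 3 (vowel merger): nenuzisedag → nenuzisedeg
  rule 4 (unconditioned shift): nenuzisedeg → nenuzisezeg
  rule 5 (vowel merger): nenuzisezeg → nenozisezeg
  rule 6 (vowel merger): nenozisezeg → nenozesezeg
  ⇒ Tokule nenozesezeg

nenozesezeg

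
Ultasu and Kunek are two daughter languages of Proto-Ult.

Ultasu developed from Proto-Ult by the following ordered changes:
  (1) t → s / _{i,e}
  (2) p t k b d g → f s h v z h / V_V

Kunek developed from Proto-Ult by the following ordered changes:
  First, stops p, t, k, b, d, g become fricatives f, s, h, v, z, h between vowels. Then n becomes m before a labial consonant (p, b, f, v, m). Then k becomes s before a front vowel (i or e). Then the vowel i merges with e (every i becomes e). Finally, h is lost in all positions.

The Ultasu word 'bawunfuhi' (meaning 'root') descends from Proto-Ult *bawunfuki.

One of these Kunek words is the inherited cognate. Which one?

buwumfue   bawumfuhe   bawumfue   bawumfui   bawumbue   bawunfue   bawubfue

Kunek: *bawunfuki
  bawunfuki → bawunfuhi   [intervocalic lenition]
  bawunfuhi → bawumfuhi   [nasal place assimilation]
  bawumfuhi (rule 3 does not apply)
  bawumfuhi → bawumfuhe   [vowel merger]
  bawumfuhe → bawumfue   [h-loss]
  giving Kunek bawumfue.

bawumfue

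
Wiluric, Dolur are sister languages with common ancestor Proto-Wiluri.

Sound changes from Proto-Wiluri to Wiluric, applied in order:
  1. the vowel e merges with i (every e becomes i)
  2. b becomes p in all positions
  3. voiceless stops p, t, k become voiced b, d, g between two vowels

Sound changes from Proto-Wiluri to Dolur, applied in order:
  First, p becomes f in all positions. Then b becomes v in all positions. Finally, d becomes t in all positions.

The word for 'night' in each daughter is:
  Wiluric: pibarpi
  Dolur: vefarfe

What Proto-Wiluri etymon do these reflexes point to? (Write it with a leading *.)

*beparpe

Position 7: Wiluric has i, Dolur has e. Dolur preserves e here (none of its changes turn any other segment into e), so the proto-segment is *e.
Position 3: Wiluric has b, Dolur has f. Taking the neighbouring segments as reconstructed: Wiluric b could go back to *p or *b; Dolur f could go back to *p or *f — the one source consistent with every daughter is *p.
Position 1: Wiluric has p, Dolur has v. Taking the neighbouring segments as reconstructed: Wiluric p could go back to *p or *b; Dolur v could go back to *b or *v — the one source consistent with every daughter is *b.
This points to *beparpe. Verify forward in each daughter:
Wiluric: *beparpe > biparpi > piparpi > pibarpi  (by vowel merger, unconditioned shift, intervocalic voicing)
Dolur: *beparpe > befarfe > vefarfe  (by unconditioned shift, unconditioned shift)
Only *beparpe yields all of Wiluric pibarpi, Dolur vefarfe.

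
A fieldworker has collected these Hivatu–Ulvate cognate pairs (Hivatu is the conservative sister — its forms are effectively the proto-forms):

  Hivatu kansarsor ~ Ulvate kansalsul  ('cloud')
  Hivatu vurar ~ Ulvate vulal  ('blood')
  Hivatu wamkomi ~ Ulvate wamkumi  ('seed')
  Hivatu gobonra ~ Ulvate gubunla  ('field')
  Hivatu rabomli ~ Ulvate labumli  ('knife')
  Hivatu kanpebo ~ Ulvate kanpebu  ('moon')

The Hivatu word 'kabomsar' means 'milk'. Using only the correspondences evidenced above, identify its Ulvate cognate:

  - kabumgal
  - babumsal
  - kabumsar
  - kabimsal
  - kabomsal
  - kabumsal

kabumsal

wamkomi ~ wamkumi, rabomli ~ labumli — Hivatu o corresponds to Ulvate u after a consonant, before a nasal.
kansarsor ~ kansalsul, vurar ~ vulal — Hivatu r corresponds to Ulvate l word-finally.
Applying these to Hivatu 'kabomsar':
  kabomsar → kabumsar   (o→u after a consonant, before a nasal)
  kabumsar → kabumsal   (r→l word-finally)
So the Ulvate cognate is 'kabumsal'.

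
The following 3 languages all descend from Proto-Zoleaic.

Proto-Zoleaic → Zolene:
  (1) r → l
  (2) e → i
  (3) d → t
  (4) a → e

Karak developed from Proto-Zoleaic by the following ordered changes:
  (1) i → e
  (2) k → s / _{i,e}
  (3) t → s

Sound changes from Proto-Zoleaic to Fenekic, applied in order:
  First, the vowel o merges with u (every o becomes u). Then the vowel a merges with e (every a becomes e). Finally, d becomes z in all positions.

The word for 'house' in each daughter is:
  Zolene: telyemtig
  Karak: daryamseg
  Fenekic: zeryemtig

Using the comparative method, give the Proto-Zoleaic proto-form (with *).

*daryamtig

Position 7: Zolene has t, Karak has s, Fenekic has t. Fenekic preserves t here (none of its changes turn any other segment into t), so the proto-segment is *t.
Position 2: Zolene has e, Karak has a, Fenekic has e. Karak preserves a here (none of its changes turn any other segment into a), so the proto-segment is *a.
Position 5: Zolene has e, Karak has a, Fenekic has e. Karak preserves a here (none of its changes turn any other segment into a), so the proto-segment is *a.
Continuing position by position gives *daryamtig; check it forward:
Zolene: *daryamtig > dalyamtig > talyamtig > telyemtig  (by unconditioned shift, unconditioned shift, vowel merger)
Karak: *daryamtig
  daryamtig → daryamteg   [vowel merger]
  daryamteg (rule 2 does not apply)
  daryamteg → daryamseg   [unconditioned shift]
  giving Karak daryamseg.
Fenekic: *daryamtig > deryemtig > zeryemtig  (by vowel merger, unconditioned shift)
*daryamtig is the unique common source.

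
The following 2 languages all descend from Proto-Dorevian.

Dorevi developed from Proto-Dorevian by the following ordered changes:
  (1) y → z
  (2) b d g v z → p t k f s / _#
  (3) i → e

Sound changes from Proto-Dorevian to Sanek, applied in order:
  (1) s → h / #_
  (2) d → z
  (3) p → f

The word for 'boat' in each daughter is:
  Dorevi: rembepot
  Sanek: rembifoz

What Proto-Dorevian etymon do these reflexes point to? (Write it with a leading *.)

*rembipod

Position 8: Dorevi has t, Sanek has z. Taking the neighbouring segments as reconstructed: Dorevi t could go back to *t or *d; Sanek z could go back to *d or *z — the one source consistent with every daughter is *d.
Position 6: Dorevi has p, Sanek has f. Taking the neighbouring segments as reconstructed: Dorevi p can only go back to *p; Sanek f could go back to *p or *f — the one source consistent with every daughter is *p.
This points to *rembipod. Verify forward in each daughter:
Dorevi: *rembipod
  rembipod (rule 1 does not apply)
  rembipod → rembipot   [final devoicing]
  rembipot → rembepot   [vowel merger]
  giving Dorevi rembepot.
Sanek: start from *rembipod.
  rule 1: no change — rembipod
  rule 2 (unconditioned shift): rembipod → rembipoz
  rule 3 (unconditioned shift): rembipoz → rembifoz
  ⇒ Sanek rembifoz
Only *rembipod yields all of Dorevi rembepot, Sanek rembifoz.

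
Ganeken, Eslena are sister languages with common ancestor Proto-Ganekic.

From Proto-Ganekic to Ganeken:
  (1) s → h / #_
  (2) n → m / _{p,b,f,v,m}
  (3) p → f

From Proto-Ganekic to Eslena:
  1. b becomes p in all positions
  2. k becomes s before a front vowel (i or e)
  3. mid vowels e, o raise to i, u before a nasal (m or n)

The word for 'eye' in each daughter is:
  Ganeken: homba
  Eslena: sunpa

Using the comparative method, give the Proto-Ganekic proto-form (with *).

Position 1: Ganeken has h, Eslena has s. Taking the neighbouring segments as reconstructed: Ganeken h could go back to *s or *h; Eslena s can only go back to *s — the one source consistent with every daughter is *s.
Position 4: Ganeken has b, Eslena has p. Ganeken preserves b here (none of its changes turn any other segment into b), so the proto-segment is *b.
Verify the candidate proto-form against each daughter:
Ganeken: *sonba
  sonba → honba   [debuccalisation]
  honba → homba   [nasal place assimilation]
  homba (rule 3 does not apply)
  giving Ganeken homba.
Eslena: *sonba
  sonba → sonpa   [unconditioned shift]
  sonpa (rule 2 does not apply)
  sonpa → sunpa   [pre-nasal raising]
  giving Eslena sunpa.
Only *sonba yields all of Ganeken homba, Eslena sunpa.

*sonba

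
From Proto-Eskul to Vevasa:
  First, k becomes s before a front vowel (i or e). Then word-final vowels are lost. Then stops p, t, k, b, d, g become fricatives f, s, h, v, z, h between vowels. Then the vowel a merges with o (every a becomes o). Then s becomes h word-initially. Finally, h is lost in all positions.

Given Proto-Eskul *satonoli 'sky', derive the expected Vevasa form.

Vevasa: *satonoli
  satonoli (rule 1 does not apply)
  satonoli → satonol   [apocope]
  satonol → sasonol   [intervocalic lenition]
  sasonol → sosonol   [vowel merger]
  sosonol → hosonol   [debuccalisation]
  hosonol → osonol   [h-loss]
  giving Vevasa osonol.

osonol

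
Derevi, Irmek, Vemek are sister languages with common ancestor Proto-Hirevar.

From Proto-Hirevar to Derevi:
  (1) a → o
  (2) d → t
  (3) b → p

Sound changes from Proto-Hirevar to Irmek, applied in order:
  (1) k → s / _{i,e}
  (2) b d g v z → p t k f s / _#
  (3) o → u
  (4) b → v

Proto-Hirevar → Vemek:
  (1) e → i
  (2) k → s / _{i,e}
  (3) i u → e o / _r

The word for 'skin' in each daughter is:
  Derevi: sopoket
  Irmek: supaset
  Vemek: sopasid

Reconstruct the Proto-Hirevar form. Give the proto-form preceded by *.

Position 6: Derevi has e, Irmek has e, Vemek has i. Derevi preserves e here (none of its changes turn any other segment into e), so the proto-segment is *e.
Position 4: Derevi has o, Irmek has a, Vemek has a. Irmek preserves a here (none of its changes turn any other segment into a), so the proto-segment is *a.
Position 2: Derevi has o, Irmek has u, Vemek has o. Taking the neighbouring segments as reconstructed: Derevi o could go back to *a or *o; Irmek u could go back to *o or *u; Vemek o can only go back to *o — the one source consistent with every daughter is *o.
Verify the candidate proto-form against each daughter:
Derevi: *sopaked > sopoked > sopoket  (by vowel merger, unconditioned shift)
Irmek: start from *sopaked.
  rule 1 (palatalisation): sopaked → sopased
  rule 2 (final devoicing): sopased → sopaset
  rule 3 (vowel merger): sopaset → supaset
  rule 4: no change — supaset
  ⇒ Irmek supaset
Vemek: *sopaked > sopakid > sopasid  (by vowel merger, palatalisation)
*sopaked is the unique common source.

*sopaked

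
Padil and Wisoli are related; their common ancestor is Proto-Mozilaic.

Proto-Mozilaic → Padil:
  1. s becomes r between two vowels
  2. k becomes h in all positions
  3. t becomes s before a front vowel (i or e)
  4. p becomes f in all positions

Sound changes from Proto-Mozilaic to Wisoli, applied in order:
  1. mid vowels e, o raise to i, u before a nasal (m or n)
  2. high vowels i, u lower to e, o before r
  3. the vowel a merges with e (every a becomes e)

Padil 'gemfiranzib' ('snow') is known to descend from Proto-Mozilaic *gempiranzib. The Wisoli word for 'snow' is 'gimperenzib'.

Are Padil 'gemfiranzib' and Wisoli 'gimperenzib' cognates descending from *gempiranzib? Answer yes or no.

Derive the expected Wisoli reflex of *gempiranzib:
Wisoli: *gempiranzib
  gempiranzib → gimpiranzib   [pre-nasal raising]
  gimpiranzib → gimperanzib   [pre-rhotic lowering]
  gimperanzib → gimperenzib   [vowel merger]
  giving Wisoli gimperenzib.
Wisoli 'gimperenzib' matches the regular reflex exactly, so the pair is cognate.

yes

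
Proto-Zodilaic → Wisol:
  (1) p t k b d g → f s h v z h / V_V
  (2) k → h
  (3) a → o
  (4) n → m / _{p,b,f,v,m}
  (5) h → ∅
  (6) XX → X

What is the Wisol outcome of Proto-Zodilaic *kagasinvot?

osimvot

Wisol: *kagasinvot > kahasinvot > hahasinvot > hohosinvot > hohosimvot > oosimvot > osimvot  (by intervocalic lenition, unconditioned shift, vowel merger, nasal place assimilation, h-loss, degemination)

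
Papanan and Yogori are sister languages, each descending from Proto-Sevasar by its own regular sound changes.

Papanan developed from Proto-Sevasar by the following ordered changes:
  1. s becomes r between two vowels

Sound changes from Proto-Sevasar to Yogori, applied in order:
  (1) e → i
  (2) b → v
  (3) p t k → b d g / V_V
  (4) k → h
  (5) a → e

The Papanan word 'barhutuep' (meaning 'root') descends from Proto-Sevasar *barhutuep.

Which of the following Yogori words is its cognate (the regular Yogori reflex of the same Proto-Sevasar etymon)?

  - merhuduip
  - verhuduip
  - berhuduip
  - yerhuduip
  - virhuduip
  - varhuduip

Yogori: *barhutuep
  barhutuep → barhutuip   [vowel merger]
  barhutuip → varhutuip   [unconditioned shift]
  varhutuip → varhuduip   [intervocalic voicing]
  varhuduip (rule 4 does not apply)
  varhuduip → verhuduip   [vowel merger]
  giving Yogori verhuduip.
Only 'verhuduip' matches the regular Yogori development of *barhutuep.

verhuduip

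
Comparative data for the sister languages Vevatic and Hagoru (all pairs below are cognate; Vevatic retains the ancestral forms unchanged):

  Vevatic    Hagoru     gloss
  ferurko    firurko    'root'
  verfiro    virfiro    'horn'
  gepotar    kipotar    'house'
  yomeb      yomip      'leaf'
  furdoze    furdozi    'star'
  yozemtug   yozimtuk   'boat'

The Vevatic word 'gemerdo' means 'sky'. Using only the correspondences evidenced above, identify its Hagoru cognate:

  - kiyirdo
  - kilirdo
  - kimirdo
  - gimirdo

kimirdo

gepotar ~ kipotar — Vevatic g corresponds to Hagoru k word-initially before a front vowel.
yozemtug ~ yozimtuk — Vevatic e corresponds to Hagoru i after a consonant, before a nasal.
ferurko ~ firurko, verfiro ~ virfiro — Vevatic e corresponds to Hagoru i after a consonant, before r.
Applying these to Vevatic 'gemerdo':
  gemerdo → kemerdo   (g→k word-initially before a front vowel)
  kemerdo → kimerdo   (e→i after a consonant, before a nasal)
  kimerdo → kimirdo   (e→i after a consonant, before r)
So the Hagoru cognate is 'kimirdo'.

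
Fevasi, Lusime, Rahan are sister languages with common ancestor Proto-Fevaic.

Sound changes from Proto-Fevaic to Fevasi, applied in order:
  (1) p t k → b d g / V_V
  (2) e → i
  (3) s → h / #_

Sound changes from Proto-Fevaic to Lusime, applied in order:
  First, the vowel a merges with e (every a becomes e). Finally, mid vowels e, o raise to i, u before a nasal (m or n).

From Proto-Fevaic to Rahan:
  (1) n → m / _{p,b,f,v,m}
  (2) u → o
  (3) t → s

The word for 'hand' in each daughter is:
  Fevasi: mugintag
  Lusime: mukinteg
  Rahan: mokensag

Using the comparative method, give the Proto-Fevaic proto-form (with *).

*mukentag

Position 3: Fevasi has g, Lusime has k, Rahan has k. Lusime preserves k here (none of its changes turn any other segment into k), so the proto-segment is *k.
Position 7: Fevasi has a, Lusime has e, Rahan has a. Fevasi preserves a here (none of its changes turn any other segment into a), so the proto-segment is *a.
Position 2: Fevasi has u, Lusime has u, Rahan has o. Fevasi preserves u here (none of its changes turn any other segment into u), so the proto-segment is *u.
Continuing position by position gives *mukentag; check it forward:
Fevasi: *mukentag
  mukentag → mugentag   [intervocalic voicing]
  mugentag → mugintag   [vowel merger]
  mugintag (rule 3 does not apply)
  giving Fevasi mugintag.
Lusime: *mukentag > mukenteg > mukinteg  (by vowel merger, pre-nasal raising)
Rahan: *mukentag
  mukentag (rule 1 does not apply)
  mukentag → mokentag   [vowel merger]
  mokentag → mokensag   [unconditioned shift]
  giving Rahan mokensag.
*mukentag is the unique common source.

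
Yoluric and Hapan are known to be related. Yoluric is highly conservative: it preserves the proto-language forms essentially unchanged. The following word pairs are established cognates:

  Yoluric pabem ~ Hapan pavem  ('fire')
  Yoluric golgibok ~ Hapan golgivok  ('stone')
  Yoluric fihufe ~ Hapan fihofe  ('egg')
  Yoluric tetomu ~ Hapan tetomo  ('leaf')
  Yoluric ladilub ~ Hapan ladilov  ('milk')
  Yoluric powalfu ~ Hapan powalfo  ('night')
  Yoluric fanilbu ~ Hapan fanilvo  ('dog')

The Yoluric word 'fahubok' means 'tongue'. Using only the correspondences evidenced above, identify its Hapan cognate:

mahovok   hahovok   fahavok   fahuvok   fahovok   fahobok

ladilub ~ ladilov — Yoluric u corresponds to Hapan o after a consonant, before a labial obstruent.
golgibok ~ golgivok — Yoluric b corresponds to Hapan v between vowels (before a back vowel).
Applying these to Yoluric 'fahubok':
  fahubok → fahobok   (u→o after a consonant, before a labial obstruent)
  fahobok → fahovok   (b→v between vowels (before a back vowel))
So the Hapan cognate is 'fahovok'.

fahovok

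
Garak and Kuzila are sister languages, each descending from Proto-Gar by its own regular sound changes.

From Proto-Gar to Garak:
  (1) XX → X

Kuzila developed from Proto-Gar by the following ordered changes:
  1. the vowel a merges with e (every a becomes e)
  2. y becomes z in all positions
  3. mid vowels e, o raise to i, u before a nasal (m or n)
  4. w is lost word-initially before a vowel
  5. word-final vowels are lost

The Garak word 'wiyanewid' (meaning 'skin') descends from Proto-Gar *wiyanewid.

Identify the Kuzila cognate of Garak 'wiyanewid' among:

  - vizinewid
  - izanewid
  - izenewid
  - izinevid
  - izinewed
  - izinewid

Kuzila: *wiyanewid
  wiyanewid → wiyenewid   [vowel merger]
  wiyenewid → wizenewid   [unconditioned shift]
  wizenewid → wizinewid   [pre-nasal raising]
  wizinewid → izinewid   [glide loss]
  izinewid (rule 5 does not apply)
  giving Kuzila izinewid.
Among the options, 'izinewid' alone shows every Kuzila change applied in order.

izinewid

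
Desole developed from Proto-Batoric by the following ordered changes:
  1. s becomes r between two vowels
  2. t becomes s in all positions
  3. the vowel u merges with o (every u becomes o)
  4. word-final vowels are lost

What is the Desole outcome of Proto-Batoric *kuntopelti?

konsopels

Desole: *kuntopelti > kunsopelsi > konsopelsi > konsopels  (by unconditioned shift, vowel merger, apocope)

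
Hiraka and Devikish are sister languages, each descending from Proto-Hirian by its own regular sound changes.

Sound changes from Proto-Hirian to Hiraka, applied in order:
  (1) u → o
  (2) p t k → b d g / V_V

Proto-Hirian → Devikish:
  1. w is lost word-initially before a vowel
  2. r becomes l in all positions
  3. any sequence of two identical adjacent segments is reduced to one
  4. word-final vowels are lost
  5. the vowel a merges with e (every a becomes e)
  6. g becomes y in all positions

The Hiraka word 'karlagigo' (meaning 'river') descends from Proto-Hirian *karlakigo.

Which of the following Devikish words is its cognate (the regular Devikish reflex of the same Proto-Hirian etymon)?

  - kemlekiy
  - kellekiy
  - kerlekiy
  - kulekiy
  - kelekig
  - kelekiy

Devikish: *karlakigo > kallakigo > kalakigo > kalakig > kelekig > kelekiy  (by unconditioned shift, degemination, apocope, vowel merger, unconditioned shift)
Only 'kelekiy' matches the regular Devikish development of *karlakigo.

kelekiy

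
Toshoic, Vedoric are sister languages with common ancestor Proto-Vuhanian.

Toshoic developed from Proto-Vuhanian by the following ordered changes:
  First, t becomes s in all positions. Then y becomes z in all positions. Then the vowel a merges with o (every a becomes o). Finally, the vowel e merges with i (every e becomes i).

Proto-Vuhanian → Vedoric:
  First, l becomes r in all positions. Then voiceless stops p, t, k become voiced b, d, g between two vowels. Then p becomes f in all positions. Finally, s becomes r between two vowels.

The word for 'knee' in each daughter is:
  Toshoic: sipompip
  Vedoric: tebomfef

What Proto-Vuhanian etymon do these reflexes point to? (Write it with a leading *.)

Position 2: Toshoic has i, Vedoric has e. Vedoric preserves e here (none of its changes turn any other segment into e), so the proto-segment is *e.
Position 1: Toshoic has s, Vedoric has t. Vedoric preserves t here (none of its changes turn any other segment into t), so the proto-segment is *t.
Continuing position by position gives *tepompep; check it forward:
Toshoic: *tepompep
  tepompep → sepompep   [unconditioned shift]
  sepompep (rule 2 does not apply)
  sepompep (rule 3 does not apply)
  sepompep → sipompip   [vowel merger]
  giving Toshoic sipompip.
Vedoric: *tepompep > tebompep > tebomfef  (by intervocalic voicing, unconditioned shift)
No other proto-form is consistent with every reflex, so the reconstruction is *tepompep.

*tepompep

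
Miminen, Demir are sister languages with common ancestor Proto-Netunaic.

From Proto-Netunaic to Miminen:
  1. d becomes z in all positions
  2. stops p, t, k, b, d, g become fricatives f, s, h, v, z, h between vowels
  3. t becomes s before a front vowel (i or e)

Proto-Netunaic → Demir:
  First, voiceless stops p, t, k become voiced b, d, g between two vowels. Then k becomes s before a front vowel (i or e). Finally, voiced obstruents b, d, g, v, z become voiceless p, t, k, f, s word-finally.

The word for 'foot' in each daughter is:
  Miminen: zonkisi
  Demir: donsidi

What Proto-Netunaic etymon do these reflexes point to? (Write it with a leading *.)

*donkiti

Position 4: Miminen has k, Demir has s. Miminen preserves k here (none of its changes turn any other segment into k), so the proto-segment is *k.
Position 1: Miminen has z, Demir has d. Taking the neighbouring segments as reconstructed: Miminen z could go back to *d or *z; Demir d can only go back to *d — the one source consistent with every daughter is *d.
Continuing position by position gives *donkiti; check it forward:
Miminen: *donkiti > zonkiti > zonkisi  (by unconditioned shift, intervocalic lenition)
Demir: *donkiti > donkidi > donsidi  (by intervocalic voicing, palatalisation)
Only *donkiti yields all of Miminen zonkisi, Demir donsidi.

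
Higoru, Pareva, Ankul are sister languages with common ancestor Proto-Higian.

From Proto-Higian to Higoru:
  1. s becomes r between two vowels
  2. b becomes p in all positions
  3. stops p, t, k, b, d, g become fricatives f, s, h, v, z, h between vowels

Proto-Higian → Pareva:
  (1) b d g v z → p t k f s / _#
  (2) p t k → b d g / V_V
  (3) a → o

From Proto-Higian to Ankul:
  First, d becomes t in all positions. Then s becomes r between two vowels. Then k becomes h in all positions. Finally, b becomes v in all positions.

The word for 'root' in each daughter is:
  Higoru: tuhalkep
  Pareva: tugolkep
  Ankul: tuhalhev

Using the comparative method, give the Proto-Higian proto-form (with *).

Position 6: Higoru has k, Pareva has k, Ankul has h. Higoru preserves k here (none of its changes turn any other segment into k), so the proto-segment is *k.
Position 3: Higoru has h, Pareva has g, Ankul has h. Taking the neighbouring segments as reconstructed: Higoru h could go back to *k or *g or *h; Pareva g could go back to *k or *g; Ankul h could go back to *k or *h — the one source consistent with every daughter is *k.
Continuing position by position gives *tukalkeb; check it forward:
Higoru: *tukalkeb
  tukalkeb (rule 1 does not apply)
  tukalkeb → tukalkep   [unconditioned shift]
  tukalkep → tuhalkep   [intervocalic lenition]
  giving Higoru tuhalkep.
Pareva: *tukalkeb > tukalkep > tugalkep > tugolkep  (by final devoicing, intervocalic voicing, vowel merger)
Ankul: *tukalkeb > tuhalheb > tuhalhev  (by unconditioned shift, unconditioned shift)
No other proto-form is consistent with every reflex, so the reconstruction is *tukalkeb.

*tukalkeb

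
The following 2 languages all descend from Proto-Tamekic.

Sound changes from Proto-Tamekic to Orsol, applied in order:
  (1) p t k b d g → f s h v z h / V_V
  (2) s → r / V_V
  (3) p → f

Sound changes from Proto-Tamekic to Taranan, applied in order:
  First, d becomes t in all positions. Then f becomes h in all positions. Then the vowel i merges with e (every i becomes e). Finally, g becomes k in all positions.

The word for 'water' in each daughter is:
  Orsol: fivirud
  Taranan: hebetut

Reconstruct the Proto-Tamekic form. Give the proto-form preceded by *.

Position 2: Orsol has i, Taranan has e. Orsol preserves i here (none of its changes turn any other segment into i), so the proto-segment is *i.
Position 1: Orsol has f, Taranan has h. Taking the neighbouring segments as reconstructed: Orsol f could go back to *p or *f; Taranan h could go back to *f or *h — the one source consistent with every daughter is *f.
Position 3: Orsol has v, Taranan has b. Taranan preserves b here (none of its changes turn any other segment into b), so the proto-segment is *b.
Continuing position by position gives *fibitud; check it forward:
Orsol: *fibitud
  fibitud → fivisud   [intervocalic lenition]
  fivisud → fivirud   [rhotacism]
  fivirud (rule 3 does not apply)
  giving Orsol fivirud.
Taranan: *fibitud
  fibitud → fibitut   [unconditioned shift]
  fibitut → hibitut   [unconditioned shift]
  hibitut → hebetut   [vowel merger]
  hebetut (rule 4 does not apply)
  giving Taranan hebetut.
No other proto-form is consistent with every reflex, so the reconstruction is *fibitud.

*fibitud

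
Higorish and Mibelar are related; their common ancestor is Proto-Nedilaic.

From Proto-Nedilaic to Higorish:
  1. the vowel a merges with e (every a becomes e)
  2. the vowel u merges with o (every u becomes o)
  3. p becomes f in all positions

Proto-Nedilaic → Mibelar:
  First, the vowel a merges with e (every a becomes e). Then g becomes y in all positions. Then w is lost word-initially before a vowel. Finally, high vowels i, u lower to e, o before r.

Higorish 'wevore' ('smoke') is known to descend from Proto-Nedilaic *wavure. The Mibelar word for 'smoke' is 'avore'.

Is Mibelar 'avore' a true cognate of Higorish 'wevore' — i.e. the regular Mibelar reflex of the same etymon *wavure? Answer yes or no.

no

Derive the expected Mibelar reflex of *wavure:
Mibelar: start from *wavure.
  rule 1 (vowel merger): wavure → wevure
  rule 2: no change — wevure
  rule 3 (glide loss): wevure → evure
  rule 4 (pre-rhotic lowering): evure → evore
  ⇒ Mibelar evore
The regular Mibelar reflex would be 'evore', but the attested form is 'avore'. The correspondence is irregular, so they are not cognates (the Mibelar form has a different source).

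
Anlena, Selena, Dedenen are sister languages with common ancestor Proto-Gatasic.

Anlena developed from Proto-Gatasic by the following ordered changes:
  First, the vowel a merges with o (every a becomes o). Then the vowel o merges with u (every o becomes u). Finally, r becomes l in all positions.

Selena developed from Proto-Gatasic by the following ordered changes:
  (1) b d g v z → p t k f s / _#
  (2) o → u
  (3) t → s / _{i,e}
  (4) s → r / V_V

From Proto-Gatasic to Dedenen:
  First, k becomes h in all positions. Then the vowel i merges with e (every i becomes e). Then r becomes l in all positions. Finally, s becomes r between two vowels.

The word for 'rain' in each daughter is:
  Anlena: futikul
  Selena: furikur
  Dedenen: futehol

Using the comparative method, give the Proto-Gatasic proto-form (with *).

Position 6: Anlena has u, Selena has u, Dedenen has o. Dedenen preserves o here (none of its changes turn any other segment into o), so the proto-segment is *o.
Position 3: Anlena has t, Selena has r, Dedenen has t. Anlena preserves t here (none of its changes turn any other segment into t), so the proto-segment is *t.
Position 7: Anlena has l, Selena has r, Dedenen has l. Taking the neighbouring segments as reconstructed: Anlena l could go back to *l or *r; Selena r can only go back to *r; Dedenen l could go back to *l or *r — the one source consistent with every daughter is *r.
Continuing position by position gives *futikor; check it forward:
Anlena: start from *futikor.
  rule 1: no change — futikor
  rule 2 (vowel merger): futikor → futikur
  rule 3 (unconditioned shift): futikur → futikul
  ⇒ Anlena futikul
Selena: start from *futikor.
  rule 1: no change — futikor
  rule 2 (vowel merger): futikor → futikur
  rule 3 (palatalisation): futikur → fusikur
  rule 4 (rhotacism): fusikur → furikur
  ⇒ Selena furikur
Dedenen: *futikor
  futikor → futihor   [unconditioned shift]
  futihor → futehor   [vowel merger]
  futehor → futehol   [unconditioned shift]
  futehol (rule 4 does not apply)
  giving Dedenen futehol.
Only *futikor yields all of Anlena futikul, Selena furikur, Dedenen futehol.

*futikor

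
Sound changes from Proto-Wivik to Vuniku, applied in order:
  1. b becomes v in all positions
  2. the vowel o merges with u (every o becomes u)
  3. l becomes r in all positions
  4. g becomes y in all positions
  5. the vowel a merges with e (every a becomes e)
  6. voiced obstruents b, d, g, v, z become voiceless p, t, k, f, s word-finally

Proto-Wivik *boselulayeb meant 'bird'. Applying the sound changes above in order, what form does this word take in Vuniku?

Vuniku: start from *boselulayeb.
  rule 1 (unconditioned shift): boselulayeb → voselulayev
  rule 2 (vowel merger): voselulayev → vuselulayev
  rule 3 (unconditioned shift): vuselulayev → vuserurayev
  rule 4: no change — vuserurayev
  rule 5 (vowel merger): vuserurayev → vuserureyev
  rule 6 (final devoicing): vuserureyev → vuserureyef
  ⇒ Vuniku vuserureyef

vuserureyef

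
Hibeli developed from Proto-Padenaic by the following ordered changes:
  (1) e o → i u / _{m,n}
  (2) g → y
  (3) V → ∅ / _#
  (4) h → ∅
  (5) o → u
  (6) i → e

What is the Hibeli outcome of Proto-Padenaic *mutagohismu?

Hibeli: start from *mutagohismu.
  rule 1: no change — mutagohismu
  rule 2 (unconditioned shift): mutagohismu → mutayohismu
  rule 3 (apocope): mutayohismu → mutayohism
  rule 4 (h-loss): mutayohism → mutayoism
  rule 5 (vowel merger): mutayoism → mutayuism
  rule 6 (vowel merger): mutayuism → mutayuesm
  ⇒ Hibeli mutayuesm

mutayuesm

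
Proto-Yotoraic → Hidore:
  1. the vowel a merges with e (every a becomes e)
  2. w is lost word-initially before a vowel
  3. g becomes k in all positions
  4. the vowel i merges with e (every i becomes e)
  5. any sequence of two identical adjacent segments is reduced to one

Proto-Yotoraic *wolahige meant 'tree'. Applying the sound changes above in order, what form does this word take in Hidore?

Hidore: *wolahige > wolehige > olehige > olehike > oleheke  (by vowel merger, glide loss, unconditioned shift, vowel merger)

oleheke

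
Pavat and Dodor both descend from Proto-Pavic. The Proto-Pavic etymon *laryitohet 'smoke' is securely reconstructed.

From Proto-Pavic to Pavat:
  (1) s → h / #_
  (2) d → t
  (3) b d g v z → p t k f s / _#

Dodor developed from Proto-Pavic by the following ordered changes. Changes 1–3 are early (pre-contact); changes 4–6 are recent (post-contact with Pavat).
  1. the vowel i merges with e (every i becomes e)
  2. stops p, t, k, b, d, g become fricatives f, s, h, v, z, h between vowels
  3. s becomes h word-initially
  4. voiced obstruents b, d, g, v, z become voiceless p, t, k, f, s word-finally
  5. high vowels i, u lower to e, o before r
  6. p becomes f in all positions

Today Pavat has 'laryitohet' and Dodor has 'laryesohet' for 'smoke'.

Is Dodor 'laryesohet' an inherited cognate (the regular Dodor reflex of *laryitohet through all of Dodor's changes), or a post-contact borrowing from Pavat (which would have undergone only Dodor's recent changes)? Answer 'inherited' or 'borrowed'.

inherited

If inherited, *laryitohet would pass through all of Dodor's changes:
Dodor: start from *laryitohet.
  rule 1 (vowel merger): laryitohet → laryetohet
  rule 2 (intervocalic lenition): laryetohet → laryesohet
  rule 3: no change — laryesohet
  rule 4: no change — laryesohet
  rule 5: no change — laryesohet
  rule 6: no change — laryesohet
  ⇒ Dodor laryesohet
If borrowed from Pavat 'laryitohet' after the early changes, it would undergo only the recent ones:
  rule 4 (final devoicing): no change (laryitohet)
  rule 5 (pre-rhotic lowering): no change (laryitohet)
  rule 6 (unconditioned shift): no change (laryitohet)
  ⇒ as a loan: laryitohet
Dodor 'laryesohet' matches the inherited outcome exactly, so it is an inherited cognate, not a loan.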